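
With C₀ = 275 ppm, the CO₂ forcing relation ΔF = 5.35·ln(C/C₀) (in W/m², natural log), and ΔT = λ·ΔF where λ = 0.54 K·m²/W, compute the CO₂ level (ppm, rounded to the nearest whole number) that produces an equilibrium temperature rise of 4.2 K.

C ≈ 1177 ppm

Required forcing: ΔF = ΔT/λ = 4.2/0.54 = 7.7778 W/m².
Then ln(C/275) = ΔF/5.35 = 7.7778/5.35 = 1.45379.
So C = 275 × e^1.45379 = 275 × 4.27930 = 1176.81 ppm.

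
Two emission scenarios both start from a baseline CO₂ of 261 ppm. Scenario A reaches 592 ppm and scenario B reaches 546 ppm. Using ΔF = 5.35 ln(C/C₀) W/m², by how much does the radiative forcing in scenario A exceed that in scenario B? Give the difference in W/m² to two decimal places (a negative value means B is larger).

ΔF_A = 5.35 ln(592/261) = 5.35 × 0.81899 = 4.3816 W/m².
ΔF_B = 5.35 ln(546/261) = 5.35 × 0.73810 = 3.9488 W/m².
Difference: 4.3816 − 3.9488 = 0.4328 W/m².
(Equivalently, ΔF_A − ΔF_B = 5.35 ln(592/546) = 5.35 × 0.08089 = 0.4328 W/m².)

ΔF_A − ΔF_B = 0.43 W/m²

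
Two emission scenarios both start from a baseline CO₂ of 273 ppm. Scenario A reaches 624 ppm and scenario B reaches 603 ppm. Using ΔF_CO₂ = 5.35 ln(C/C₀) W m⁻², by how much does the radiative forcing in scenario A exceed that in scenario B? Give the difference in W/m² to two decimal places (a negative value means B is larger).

ΔF_A − ΔF_B = 0.18 W/m²

ΔF_A = 5.35 ln(624/273) = 5.35 × 0.82668 = 4.4227 W/m².
ΔF_B = 5.35 ln(603/273) = 5.35 × 0.79245 = 4.2396 W/m².
Difference: 4.4227 − 4.2396 = 0.1831 W/m².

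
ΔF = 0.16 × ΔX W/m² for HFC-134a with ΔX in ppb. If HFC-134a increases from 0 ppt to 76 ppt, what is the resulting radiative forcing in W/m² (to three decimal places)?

HFC-134a: Δ = 76 − 0 = 76 ppt = 0.076 ppb; ΔF = 0.16 × 0.076 = 0.0122 W/m².

ΔF = 0.012 W/m²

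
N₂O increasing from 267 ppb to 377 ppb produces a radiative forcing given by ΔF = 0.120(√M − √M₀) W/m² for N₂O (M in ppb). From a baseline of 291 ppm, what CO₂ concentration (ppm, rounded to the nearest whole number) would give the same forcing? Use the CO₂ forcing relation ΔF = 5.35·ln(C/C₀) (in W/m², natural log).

C ≈ 312 ppm

N₂O forcing: 0.120 × (√377 − √267) = 0.120 × (19.4165 − 16.3401) = 0.120 × 3.0764 = 0.36917 W/m².
Set 5.35 ln(C/291) = 0.36917: ln(C/291) = 0.36917/5.35 = 0.06900, so C = 291 × e^0.06900 = 291 × 1.07144 = 311.79 ppm.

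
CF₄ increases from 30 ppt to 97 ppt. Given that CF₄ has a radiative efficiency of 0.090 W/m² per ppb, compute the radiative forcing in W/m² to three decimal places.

ΔF = 0.006 W/m²

CF₄: Δ = 97 − 30 = 67 ppt = 0.067 ppb; ΔF = 0.090 × 0.067 = 0.0060 W/m².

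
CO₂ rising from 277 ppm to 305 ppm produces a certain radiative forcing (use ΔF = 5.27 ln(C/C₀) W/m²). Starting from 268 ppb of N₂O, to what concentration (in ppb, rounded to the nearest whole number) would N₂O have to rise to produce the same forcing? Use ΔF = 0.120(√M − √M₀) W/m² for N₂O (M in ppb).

CO₂ forcing: 5.27 × ln(305/277) = 5.27 × 0.096294 = 0.50747 W/m².
Set 0.120(√M − √268) = 0.50747: √M = 0.50747/0.120 + √268 = 4.2289 + 16.3707 = 20.5996.
M = (20.5996)² = 424.34 ppb.

M ≈ 424 ppb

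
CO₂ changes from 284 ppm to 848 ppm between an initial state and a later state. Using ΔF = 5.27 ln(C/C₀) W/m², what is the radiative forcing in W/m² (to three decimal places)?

ΔF = 5.765 W/m²

CO₂: 5.27 × ln(848/284) = 5.27 × ln(2.98592) = 5.27 × 1.09391 = 5.7649 W/m².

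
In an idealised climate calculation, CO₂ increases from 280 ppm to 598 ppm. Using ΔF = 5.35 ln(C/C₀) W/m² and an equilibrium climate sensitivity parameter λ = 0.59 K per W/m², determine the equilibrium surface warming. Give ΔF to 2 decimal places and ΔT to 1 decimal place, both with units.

CO₂: 5.35 × ln(598/280) = 5.35 × ln(2.13571) = 5.35 × 0.75880 = 4.0596 W/m².
ΔT = λ ΔF = 0.59 × 4.06 = 2.3954 K.

ΔF = 4.06 W/m²; ΔT = 2.4 K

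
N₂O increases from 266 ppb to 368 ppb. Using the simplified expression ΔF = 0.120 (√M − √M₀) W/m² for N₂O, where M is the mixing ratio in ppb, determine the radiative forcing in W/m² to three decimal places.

ΔF = 0.345 W/m²

N₂O: 0.120 × (√368 − √266) = 0.120 × (19.1833 − 16.3095) = 0.120 × 2.8738 = 0.3449 W/m².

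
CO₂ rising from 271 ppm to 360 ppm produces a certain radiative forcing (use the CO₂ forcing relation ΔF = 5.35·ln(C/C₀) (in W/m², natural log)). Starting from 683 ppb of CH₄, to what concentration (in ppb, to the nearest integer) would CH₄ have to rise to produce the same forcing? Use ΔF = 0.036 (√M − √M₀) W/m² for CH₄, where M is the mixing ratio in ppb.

CO₂ forcing: 5.35 × ln(360/271) = 5.35 × 0.283985 = 1.51932 W/m².
Set 0.036(√M − √683) = 1.51932: √M = 1.51932/0.036 + √683 = 42.2033 + 26.1343 = 68.3376.
M = (68.3376)² = 4670.03 ppb.

M ≈ 4670 ppb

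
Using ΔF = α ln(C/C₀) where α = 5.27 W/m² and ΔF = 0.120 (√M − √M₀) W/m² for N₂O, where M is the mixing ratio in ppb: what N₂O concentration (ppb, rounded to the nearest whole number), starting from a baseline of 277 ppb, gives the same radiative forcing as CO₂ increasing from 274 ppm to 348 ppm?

CO₂ forcing: 5.27 × ln(348/274) = 5.27 × 0.239074 = 1.25992 W/m².
Set 0.120(√M − √277) = 1.25992: √M = 1.25992/0.120 + √277 = 10.4993 + 16.6433 = 27.1426.
M = (27.1426)² = 736.72 ppb.

M ≈ 737 ppb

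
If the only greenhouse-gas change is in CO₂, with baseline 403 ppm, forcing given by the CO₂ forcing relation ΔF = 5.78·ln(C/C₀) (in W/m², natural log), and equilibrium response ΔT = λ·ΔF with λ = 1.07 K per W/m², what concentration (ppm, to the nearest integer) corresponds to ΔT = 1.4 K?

C ≈ 505 ppm

Required forcing: ΔF = ΔT/λ = 1.4/1.07 = 1.3084 W/m².
Then ln(C/403) = ΔF/5.78 = 1.3084/5.78 = 0.22637.
So C = 403 × e^0.22637 = 403 × 1.25404 = 505.38 ppm.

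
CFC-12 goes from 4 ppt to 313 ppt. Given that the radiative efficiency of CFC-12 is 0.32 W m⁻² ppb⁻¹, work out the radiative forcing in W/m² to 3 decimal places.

ΔF = 0.099 W/m²

CFC-12: Δ = 313 − 4 = 309 ppt = 0.309 ppb; ΔF = 0.32 × 0.309 = 0.0989 W/m².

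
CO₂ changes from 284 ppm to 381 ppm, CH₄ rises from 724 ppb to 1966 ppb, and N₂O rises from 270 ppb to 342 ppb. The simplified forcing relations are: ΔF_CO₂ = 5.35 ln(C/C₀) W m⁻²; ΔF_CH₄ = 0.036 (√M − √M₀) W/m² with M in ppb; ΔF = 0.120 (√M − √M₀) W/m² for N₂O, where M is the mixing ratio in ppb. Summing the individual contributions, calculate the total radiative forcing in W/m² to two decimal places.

CO₂: 5.35 × ln(381/284) = 5.35 × ln(1.34155) = 5.35 × 0.29383 = 1.5720 W/m².
CH₄: 0.036 × (√1966 − √724) = 0.036 × (44.3396 − 26.9072) = 0.036 × 17.4324 = 0.6276 W/m².
N₂O: 0.120 × (√342 − √270) = 0.120 × (18.4932 − 16.4317) = 0.120 × 2.0615 = 0.2474 W/m².
Total ΔF = 1.5720 + 0.6276 + 0.2474 = 2.4470 W/m².

ΔF = 2.45 W/m²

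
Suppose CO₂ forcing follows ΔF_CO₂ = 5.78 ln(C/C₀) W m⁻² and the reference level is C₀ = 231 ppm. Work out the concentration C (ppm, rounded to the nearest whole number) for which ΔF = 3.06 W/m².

Set 5.78 ln(C/231) = 3.06, so ln(C/231) = 3.06/5.78 = 0.52941.
Then C/231 = e^0.52941 = 1.69793, giving C = 231 × 1.69793 = 392.22 ppm.

C ≈ 392 ppm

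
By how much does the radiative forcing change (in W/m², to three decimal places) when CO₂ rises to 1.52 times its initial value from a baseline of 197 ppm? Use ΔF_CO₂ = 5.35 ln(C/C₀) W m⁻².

Because the forcing depends only on the ratio C/C₀, the initial concentration does not enter.
ΔF = 5.35 × ln(1.52) = 5.35 × 0.41871 = 2.2401 W/m².

ΔF = 2.240 W/m²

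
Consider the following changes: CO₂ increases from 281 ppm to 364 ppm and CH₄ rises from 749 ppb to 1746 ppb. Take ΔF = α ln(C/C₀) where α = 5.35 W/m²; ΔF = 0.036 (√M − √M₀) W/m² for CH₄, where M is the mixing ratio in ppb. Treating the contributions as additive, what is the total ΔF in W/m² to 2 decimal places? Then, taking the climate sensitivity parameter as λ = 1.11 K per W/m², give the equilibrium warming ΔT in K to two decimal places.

CO₂: 5.35 × ln(364/281) = 5.35 × ln(1.29537) = 5.35 × 0.25880 = 1.3846 W/m².
CH₄: 0.036 × (√1746 − √749) = 0.036 × (41.7852 − 27.3679) = 0.036 × 14.4173 = 0.5190 W/m².
Total ΔF = 1.3846 + 0.5190 = 1.9036 W/m².
ΔT = λ ΔF = 1.11 × 1.90 = 2.1090 K.

ΔF = 1.90 W/m²; ΔT = 2.11 K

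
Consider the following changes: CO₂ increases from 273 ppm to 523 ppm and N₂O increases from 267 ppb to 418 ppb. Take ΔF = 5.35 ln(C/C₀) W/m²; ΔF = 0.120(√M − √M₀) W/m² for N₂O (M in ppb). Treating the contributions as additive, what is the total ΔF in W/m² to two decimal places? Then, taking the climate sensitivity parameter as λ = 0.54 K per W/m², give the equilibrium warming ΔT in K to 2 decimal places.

CO₂: 5.35 × ln(523/273) = 5.35 × ln(1.91575) = 5.35 × 0.65011 = 3.4781 W/m².
N₂O: 0.120 × (√418 − √267) = 0.120 × (20.4450 − 16.3401) = 0.120 × 4.1049 = 0.4926 W/m².
Total ΔF = 3.4781 + 0.4926 = 3.9707 W/m².
ΔT = λ ΔF = 0.54 × 3.97 = 2.1438 K.

ΔF = 3.97 W/m²; ΔT = 2.14 K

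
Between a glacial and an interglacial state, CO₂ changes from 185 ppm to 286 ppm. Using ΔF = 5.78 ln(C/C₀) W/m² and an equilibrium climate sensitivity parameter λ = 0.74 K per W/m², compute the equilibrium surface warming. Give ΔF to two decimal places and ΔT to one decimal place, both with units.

ΔF = 2.52 W/m²; ΔT = 1.9 K

CO₂: 5.78 × ln(286/185) = 5.78 × ln(1.54595) = 5.78 × 0.43564 = 2.5180 W/m².
ΔT = λ ΔF = 0.74 × 2.52 = 1.8648 K.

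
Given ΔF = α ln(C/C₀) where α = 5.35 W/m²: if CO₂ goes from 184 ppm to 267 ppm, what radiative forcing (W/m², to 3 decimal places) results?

ΔF = 1.992 W/m²

CO₂: 5.35 × ln(267/184) = 5.35 × ln(1.45109) = 5.35 × 0.37231 = 1.9919 W/m².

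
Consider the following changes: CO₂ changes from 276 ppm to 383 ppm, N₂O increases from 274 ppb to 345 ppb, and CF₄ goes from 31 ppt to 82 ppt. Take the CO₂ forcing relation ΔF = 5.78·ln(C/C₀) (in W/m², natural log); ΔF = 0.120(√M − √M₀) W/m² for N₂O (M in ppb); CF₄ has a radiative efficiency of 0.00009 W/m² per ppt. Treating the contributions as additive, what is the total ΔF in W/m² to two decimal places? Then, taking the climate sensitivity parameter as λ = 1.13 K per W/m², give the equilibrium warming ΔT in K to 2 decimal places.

CO₂: 5.78 × ln(383/276) = 5.78 × ln(1.38768) = 5.78 × 0.32763 = 1.8937 W/m².
N₂O: 0.120 × (√345 − √274) = 0.120 × (18.5742 − 16.5529) = 0.120 × 2.0213 = 0.2426 W/m².
CF₄: ΔF = 0.00009 × (82 − 31) = 0.00009 × 51 = 0.0046 W/m².
Total ΔF = 1.8937 + 0.2426 + 0.0046 = 2.1409 W/m².
ΔT = λ ΔF = 1.13 × 2.14 = 2.4182 K.

ΔF = 2.14 W/m²; ΔT = 2.42 K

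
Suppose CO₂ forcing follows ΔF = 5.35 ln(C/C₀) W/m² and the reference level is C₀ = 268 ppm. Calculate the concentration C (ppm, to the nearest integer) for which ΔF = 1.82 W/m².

Set 5.35 ln(C/268) = 1.82, so ln(C/268) = 1.82/5.35 = 0.34019.
Then C/268 = e^0.34019 = 1.40521, giving C = 268 × 1.40521 = 376.60 ppm.

C ≈ 377 ppm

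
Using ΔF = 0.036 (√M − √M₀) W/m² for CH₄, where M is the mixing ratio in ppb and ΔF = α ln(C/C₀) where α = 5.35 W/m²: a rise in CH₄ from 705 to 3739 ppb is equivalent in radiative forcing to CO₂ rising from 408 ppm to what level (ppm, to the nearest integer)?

C ≈ 515 ppm

CH₄ forcing: 0.036 × (√3739 − √705) = 0.036 × (61.1474 − 26.5518) = 0.036 × 34.5956 = 1.24544 W/m².
Set 5.35 ln(C/408) = 1.24544: ln(C/408) = 1.24544/5.35 = 0.23279, so C = 408 × e^0.23279 = 408 × 1.26212 = 514.94 ppm.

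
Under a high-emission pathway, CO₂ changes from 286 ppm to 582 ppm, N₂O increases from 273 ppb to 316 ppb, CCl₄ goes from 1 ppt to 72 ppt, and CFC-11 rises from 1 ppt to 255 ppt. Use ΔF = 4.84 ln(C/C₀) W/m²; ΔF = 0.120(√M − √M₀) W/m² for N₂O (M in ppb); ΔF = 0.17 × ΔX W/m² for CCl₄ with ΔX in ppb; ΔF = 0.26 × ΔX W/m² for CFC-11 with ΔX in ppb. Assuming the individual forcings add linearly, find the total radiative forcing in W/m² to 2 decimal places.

CO₂: 4.84 × ln(582/286) = 4.84 × ln(2.03497) = 4.84 × 0.71048 = 3.4387 W/m².
N₂O: 0.120 × (√316 − √273) = 0.120 × (17.7764 − 16.5227) = 0.120 × 1.2537 = 0.1504 W/m².
CCl₄: Δ = 72 − 1 = 71 ppt = 0.071 ppb; ΔF = 0.17 × 0.071 = 0.0121 W/m².
CFC-11: Δ = 255 − 1 = 254 ppt = 0.254 ppb; ΔF = 0.26 × 0.254 = 0.0660 W/m².
Total ΔF = 3.4387 + 0.1504 + 0.0121 + 0.0660 = 3.6672 W/m².

ΔF = 3.67 W/m²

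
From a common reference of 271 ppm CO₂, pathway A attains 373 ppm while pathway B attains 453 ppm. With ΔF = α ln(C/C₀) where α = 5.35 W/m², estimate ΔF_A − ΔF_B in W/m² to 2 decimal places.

ΔF_A = 5.35 ln(373/271) = 5.35 × 0.31946 = 1.7091 W/m².
ΔF_B = 5.35 ln(453/271) = 5.35 × 0.51377 = 2.7487 W/m².
Difference: 1.7091 − 2.7487 = -1.0396 W/m².

ΔF_A − ΔF_B = -1.04 W/m²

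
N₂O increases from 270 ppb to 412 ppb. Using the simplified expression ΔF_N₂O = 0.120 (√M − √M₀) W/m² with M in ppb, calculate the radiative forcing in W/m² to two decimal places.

ΔF = 0.46 W/m²

N₂O: 0.120 × (√412 − √270) = 0.120 × (20.2978 − 16.4317) = 0.120 × 3.8661 = 0.4639 W/m².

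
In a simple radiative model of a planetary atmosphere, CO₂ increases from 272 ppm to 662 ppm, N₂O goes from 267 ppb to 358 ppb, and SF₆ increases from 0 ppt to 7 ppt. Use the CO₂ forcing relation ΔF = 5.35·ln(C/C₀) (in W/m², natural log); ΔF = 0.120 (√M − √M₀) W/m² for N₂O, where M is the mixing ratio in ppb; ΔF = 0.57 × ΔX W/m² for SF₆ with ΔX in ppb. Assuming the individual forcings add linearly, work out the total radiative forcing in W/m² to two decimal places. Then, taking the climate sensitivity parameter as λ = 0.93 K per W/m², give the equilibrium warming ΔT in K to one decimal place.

CO₂: 5.35 × ln(662/272) = 5.35 × ln(2.43382) = 5.35 × 0.88946 = 4.7586 W/m².
N₂O: 0.120 × (√358 − √267) = 0.120 × (18.9209 − 16.3401) = 0.120 × 2.5808 = 0.3097 W/m².
SF₆: Δ = 7 − 0 = 7 ppt = 0.007 ppb; ΔF = 0.57 × 0.007 = 0.0040 W/m².
Total ΔF = 4.7586 + 0.3097 + 0.0040 = 5.0723 W/m².
ΔT = λ ΔF = 0.93 × 5.07 = 4.7151 K.

ΔF = 5.07 W/m²; ΔT = 4.7 K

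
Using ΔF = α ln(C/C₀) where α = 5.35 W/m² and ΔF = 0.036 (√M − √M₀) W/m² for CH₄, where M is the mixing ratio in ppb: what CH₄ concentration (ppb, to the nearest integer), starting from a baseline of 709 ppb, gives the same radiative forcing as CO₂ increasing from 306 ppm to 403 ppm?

M ≈ 4563 ppb

CO₂ forcing: 5.35 × ln(403/306) = 5.35 × 0.275351 = 1.47313 W/m².
Set 0.036(√M − √709) = 1.47313: √M = 1.47313/0.036 + √709 = 40.9203 + 26.6271 = 67.5474.
M = (67.5474)² = 4562.65 ppb.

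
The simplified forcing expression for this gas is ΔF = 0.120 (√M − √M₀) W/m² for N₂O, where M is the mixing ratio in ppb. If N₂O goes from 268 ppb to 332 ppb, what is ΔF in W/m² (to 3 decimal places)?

N₂O: 0.120 × (√332 − √268) = 0.120 × (18.2209 − 16.3707) = 0.120 × 1.8502 = 0.2220 W/m².

ΔF = 0.222 W/m²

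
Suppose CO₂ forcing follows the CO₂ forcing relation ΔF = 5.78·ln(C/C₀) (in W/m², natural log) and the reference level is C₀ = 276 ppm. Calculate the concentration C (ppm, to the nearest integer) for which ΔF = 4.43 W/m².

Set 5.78 ln(C/276) = 4.43, so ln(C/276) = 4.43/5.78 = 0.76644.
Then C/276 = e^0.76644 = 2.15209, giving C = 276 × 2.15209 = 593.98 ppm.

C ≈ 594 ppm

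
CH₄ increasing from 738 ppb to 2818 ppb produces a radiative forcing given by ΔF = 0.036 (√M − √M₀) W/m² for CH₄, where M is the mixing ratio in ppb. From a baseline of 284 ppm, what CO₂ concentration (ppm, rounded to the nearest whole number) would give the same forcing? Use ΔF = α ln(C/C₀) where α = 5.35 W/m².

CH₄ forcing: 0.036 × (√2818 − √738) = 0.036 × (53.0848 − 27.1662) = 0.036 × 25.9186 = 0.93307 W/m².
Set 5.35 ln(C/284) = 0.93307: ln(C/284) = 0.93307/5.35 = 0.17441, so C = 284 × e^0.17441 = 284 × 1.19054 = 338.11 ppm.

C ≈ 338 ppm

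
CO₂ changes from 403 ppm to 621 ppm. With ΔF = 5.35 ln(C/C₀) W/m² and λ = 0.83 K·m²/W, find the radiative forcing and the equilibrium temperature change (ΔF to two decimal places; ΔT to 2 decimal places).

ΔF = 2.31 W/m²; ΔT = 1.92 K

CO₂: 5.35 × ln(621/403) = 5.35 × ln(1.54094) = 5.35 × 0.43239 = 2.3133 W/m².
ΔT = λ ΔF = 0.83 × 2.31 = 1.9173 K.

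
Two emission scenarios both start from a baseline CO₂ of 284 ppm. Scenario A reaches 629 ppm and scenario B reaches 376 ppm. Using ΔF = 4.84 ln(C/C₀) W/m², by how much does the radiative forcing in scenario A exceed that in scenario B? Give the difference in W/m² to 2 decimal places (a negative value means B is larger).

ΔF_A = 4.84 ln(629/284) = 4.84 × 0.79516 = 3.8486 W/m².
ΔF_B = 4.84 ln(376/284) = 4.84 × 0.28061 = 1.3582 W/m².
Difference: 3.8486 − 1.3582 = 2.4904 W/m².
(Equivalently, ΔF_A − ΔF_B = 4.84 ln(629/376) = 4.84 × 0.51454 = 2.4904 W/m².)

ΔF_A − ΔF_B = 2.49 W/m²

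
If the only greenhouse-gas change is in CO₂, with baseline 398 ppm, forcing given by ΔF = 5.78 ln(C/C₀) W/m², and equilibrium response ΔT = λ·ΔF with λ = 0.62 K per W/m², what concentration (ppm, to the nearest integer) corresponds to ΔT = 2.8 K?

C ≈ 869 ppm

Required forcing: ΔF = ΔT/λ = 2.8/0.62 = 4.5161 W/m².
Then ln(C/398) = ΔF/5.78 = 4.5161/5.78 = 0.78133.
So C = 398 × e^0.78133 = 398 × 2.18438 = 869.38 ppm.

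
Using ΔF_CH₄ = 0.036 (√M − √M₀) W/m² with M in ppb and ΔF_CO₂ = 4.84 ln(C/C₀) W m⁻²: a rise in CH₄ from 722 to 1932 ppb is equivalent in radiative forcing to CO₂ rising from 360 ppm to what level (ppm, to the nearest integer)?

C ≈ 409 ppm

CH₄ forcing: 0.036 × (√1932 − √722) = 0.036 × (43.9545 − 26.8701) = 0.036 × 17.0844 = 0.61504 W/m².
Set 4.84 ln(C/360) = 0.61504: ln(C/360) = 0.61504/4.84 = 0.12707, so C = 360 × e^0.12707 = 360 × 1.13550 = 408.78 ppm.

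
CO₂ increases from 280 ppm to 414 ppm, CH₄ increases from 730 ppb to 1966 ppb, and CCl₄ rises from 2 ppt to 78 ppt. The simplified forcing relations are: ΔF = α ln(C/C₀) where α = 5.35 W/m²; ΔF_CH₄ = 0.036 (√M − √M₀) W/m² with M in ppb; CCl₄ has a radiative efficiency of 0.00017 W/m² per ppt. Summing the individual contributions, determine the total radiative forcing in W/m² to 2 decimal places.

CO₂: 5.35 × ln(414/280) = 5.35 × ln(1.47857) = 5.35 × 0.39108 = 2.0923 W/m².
CH₄: 0.036 × (√1966 − √730) = 0.036 × (44.3396 − 27.0185) = 0.036 × 17.3211 = 0.6236 W/m².
CCl₄: ΔF = 0.00017 × (78 − 2) = 0.00017 × 76 = 0.0129 W/m².
Total ΔF = 2.0923 + 0.6236 + 0.0129 = 2.7288 W/m².

ΔF = 2.73 W/m²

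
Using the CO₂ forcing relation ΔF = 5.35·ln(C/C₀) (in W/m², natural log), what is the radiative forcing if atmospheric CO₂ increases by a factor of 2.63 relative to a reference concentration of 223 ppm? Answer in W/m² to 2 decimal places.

ΔF = 5.17 W/m²

Because the forcing depends only on the ratio C/C₀, the initial concentration does not enter.
ΔF = 5.35 × ln(2.63) = 5.35 × 0.96698 = 5.1733 W/m².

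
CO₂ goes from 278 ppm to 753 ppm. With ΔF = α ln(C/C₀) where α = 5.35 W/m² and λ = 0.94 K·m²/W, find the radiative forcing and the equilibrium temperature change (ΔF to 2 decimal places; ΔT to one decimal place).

ΔF = 5.33 W/m²; ΔT = 5.0 K

CO₂: 5.35 × ln(753/278) = 5.35 × ln(2.70863) = 5.35 × 0.99644 = 5.3310 W/m².
ΔT = λ ΔF = 0.94 × 5.33 = 5.0102 K.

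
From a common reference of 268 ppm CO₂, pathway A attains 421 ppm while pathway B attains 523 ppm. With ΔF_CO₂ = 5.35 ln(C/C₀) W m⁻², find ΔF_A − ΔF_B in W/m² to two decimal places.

ΔF_A = 5.35 ln(421/268) = 5.35 × 0.45165 = 2.4163 W/m².
ΔF_B = 5.35 ln(523/268) = 5.35 × 0.66859 = 3.5770 W/m².
Difference: 2.4163 − 3.5770 = -1.1607 W/m².
(Equivalently, ΔF_A − ΔF_B = 5.35 ln(421/523) = 5.35 × -0.21695 = -1.1607 W/m².)

ΔF_A − ΔF_B = -1.16 W/m²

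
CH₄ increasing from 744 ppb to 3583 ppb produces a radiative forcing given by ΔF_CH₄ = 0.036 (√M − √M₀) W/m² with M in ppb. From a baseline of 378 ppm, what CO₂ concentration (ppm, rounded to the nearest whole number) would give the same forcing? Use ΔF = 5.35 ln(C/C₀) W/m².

CH₄ forcing: 0.036 × (√3583 − √744) = 0.036 × (59.8582 − 27.2764) = 0.036 × 32.5818 = 1.17294 W/m².
Set 5.35 ln(C/378) = 1.17294: ln(C/378) = 1.17294/5.35 = 0.21924, so C = 378 × e^0.21924 = 378 × 1.24513 = 470.66 ppm.

C ≈ 471 ppm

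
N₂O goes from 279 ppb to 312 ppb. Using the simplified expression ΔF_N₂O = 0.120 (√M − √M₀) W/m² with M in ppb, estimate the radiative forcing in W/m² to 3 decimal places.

ΔF = 0.115 W/m²

N₂O: 0.120 × (√312 − √279) = 0.120 × (17.6635 − 16.7033) = 0.120 × 0.9602 = 0.1152 W/m².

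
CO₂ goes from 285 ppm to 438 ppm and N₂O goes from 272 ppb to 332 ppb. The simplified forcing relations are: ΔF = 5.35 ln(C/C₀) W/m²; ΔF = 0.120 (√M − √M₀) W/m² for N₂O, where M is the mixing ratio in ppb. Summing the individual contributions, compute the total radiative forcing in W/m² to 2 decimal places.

ΔF = 2.51 W/m²

CO₂: 5.35 × ln(438/285) = 5.35 × ln(1.53684) = 5.35 × 0.42973 = 2.2991 W/m².
N₂O: 0.120 × (√332 − √272) = 0.120 × (18.2209 − 16.4924) = 0.120 × 1.7285 = 0.2074 W/m².
Total ΔF = 2.2991 + 0.2074 = 2.5065 W/m².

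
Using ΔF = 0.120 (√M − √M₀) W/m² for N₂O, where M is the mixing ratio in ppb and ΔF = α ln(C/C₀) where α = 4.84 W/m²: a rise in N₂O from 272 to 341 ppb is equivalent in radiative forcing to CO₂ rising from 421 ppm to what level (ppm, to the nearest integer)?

N₂O forcing: 0.120 × (√341 − √272) = 0.120 × (18.4662 − 16.4924) = 0.120 × 1.9738 = 0.23686 W/m².
Set 4.84 ln(C/421) = 0.23686: ln(C/421) = 0.23686/4.84 = 0.04894, so C = 421 × e^0.04894 = 421 × 1.05016 = 442.12 ppm.

C ≈ 442 ppm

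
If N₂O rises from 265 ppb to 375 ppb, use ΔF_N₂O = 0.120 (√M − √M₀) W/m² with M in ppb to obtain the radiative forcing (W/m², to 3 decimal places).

ΔF = 0.370 W/m²

N₂O: 0.120 × (√375 − √265) = 0.120 × (19.3649 − 16.2788) = 0.120 × 3.0861 = 0.3703 W/m².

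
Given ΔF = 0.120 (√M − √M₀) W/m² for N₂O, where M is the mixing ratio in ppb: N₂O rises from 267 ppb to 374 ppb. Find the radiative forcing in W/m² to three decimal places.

ΔF = 0.360 W/m²

N₂O: 0.120 × (√374 − √267) = 0.120 × (19.3391 − 16.3401) = 0.120 × 2.9990 = 0.3599 W/m².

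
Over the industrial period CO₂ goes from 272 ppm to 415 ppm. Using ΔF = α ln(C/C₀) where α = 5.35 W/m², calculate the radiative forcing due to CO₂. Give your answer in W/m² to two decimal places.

CO₂ absorption bands are partially saturated, so forcing scales with the logarithm of the concentration ratio.
CO₂: 5.35 × ln(415/272) = 5.35 × ln(1.52574) = 5.35 × 0.42248 = 2.2603 W/m².

ΔF = 2.26 W/m²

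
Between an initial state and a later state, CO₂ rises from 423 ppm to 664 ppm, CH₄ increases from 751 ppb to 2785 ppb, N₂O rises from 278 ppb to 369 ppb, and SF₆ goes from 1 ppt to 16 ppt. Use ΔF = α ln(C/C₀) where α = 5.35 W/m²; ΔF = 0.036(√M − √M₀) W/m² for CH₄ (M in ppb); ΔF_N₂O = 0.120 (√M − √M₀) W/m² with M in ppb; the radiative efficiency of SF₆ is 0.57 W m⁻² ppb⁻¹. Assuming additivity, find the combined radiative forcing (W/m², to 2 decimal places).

CO₂: 5.35 × ln(664/423) = 5.35 × ln(1.56974) = 5.35 × 0.45091 = 2.4124 W/m².
CH₄: 0.036 × (√2785 − √751) = 0.036 × (52.7731 − 27.4044) = 0.036 × 25.3687 = 0.9133 W/m².
N₂O: 0.120 × (√369 − √278) = 0.120 × (19.2094 − 16.6733) = 0.120 × 2.5361 = 0.3043 W/m².
SF₆: Δ = 16 − 1 = 15 ppt = 0.015 ppb; ΔF = 0.57 × 0.015 = 0.0086 W/m².
Total ΔF = 2.4124 + 0.9133 + 0.3043 + 0.0086 = 3.6386 W/m².

ΔF = 3.64 W/m²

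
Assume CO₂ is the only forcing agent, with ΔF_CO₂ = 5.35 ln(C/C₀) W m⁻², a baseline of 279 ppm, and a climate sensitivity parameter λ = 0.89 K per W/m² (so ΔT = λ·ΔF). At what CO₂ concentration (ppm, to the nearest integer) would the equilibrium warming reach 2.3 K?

Required forcing: ΔF = ΔT/λ = 2.3/0.89 = 2.5843 W/m².
Then ln(C/279) = ΔF/5.35 = 2.5843/5.35 = 0.48305.
So C = 279 × e^0.48305 = 279 × 1.62101 = 452.26 ppm.

C ≈ 452 ppm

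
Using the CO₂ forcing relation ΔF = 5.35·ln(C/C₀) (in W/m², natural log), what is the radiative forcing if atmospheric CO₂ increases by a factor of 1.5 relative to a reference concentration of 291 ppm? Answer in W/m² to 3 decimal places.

ΔF = 5.35 × ln(1.5) = 5.35 × 0.40547 = 2.1693 W/m².

ΔF = 2.169 W/m²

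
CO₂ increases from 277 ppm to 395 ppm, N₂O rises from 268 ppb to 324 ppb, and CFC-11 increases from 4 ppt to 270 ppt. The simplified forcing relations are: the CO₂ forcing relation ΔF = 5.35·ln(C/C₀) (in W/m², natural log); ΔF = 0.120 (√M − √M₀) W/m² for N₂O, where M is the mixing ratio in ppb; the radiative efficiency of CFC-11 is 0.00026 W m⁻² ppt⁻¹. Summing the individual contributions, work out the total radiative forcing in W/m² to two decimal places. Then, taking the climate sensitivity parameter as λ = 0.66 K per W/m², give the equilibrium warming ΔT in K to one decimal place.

ΔF = 2.16 W/m²; ΔT = 1.4 K

CO₂: 5.35 × ln(395/277) = 5.35 × ln(1.42599) = 5.35 × 0.35487 = 1.8986 W/m².
N₂O: 0.120 × (√324 − √268) = 0.120 × (18.0000 − 16.3707) = 0.120 × 1.6293 = 0.1955 W/m².
CFC-11: ΔF = 0.00026 × (270 − 4) = 0.00026 × 266 = 0.0692 W/m².
Total ΔF = 1.8986 + 0.1955 + 0.0692 = 2.1633 W/m².
ΔT = λ ΔF = 0.66 × 2.16 = 1.4256 K.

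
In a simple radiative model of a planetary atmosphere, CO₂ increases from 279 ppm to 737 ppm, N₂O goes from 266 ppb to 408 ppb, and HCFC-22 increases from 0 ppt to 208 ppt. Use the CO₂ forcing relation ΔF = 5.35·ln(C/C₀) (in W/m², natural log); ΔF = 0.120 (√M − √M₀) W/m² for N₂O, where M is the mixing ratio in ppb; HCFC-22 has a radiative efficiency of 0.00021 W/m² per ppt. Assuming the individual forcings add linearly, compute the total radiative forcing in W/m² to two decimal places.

ΔF = 5.71 W/m²

CO₂: 5.35 × ln(737/279) = 5.35 × ln(2.64158) = 5.35 × 0.97138 = 5.1969 W/m².
N₂O: 0.120 × (√408 − √266) = 0.120 × (20.1990 − 16.3095) = 0.120 × 3.8895 = 0.4667 W/m².
HCFC-22: ΔF = 0.00021 × (208 − 0) = 0.00021 × 208 = 0.0437 W/m².
Total ΔF = 5.1969 + 0.4667 + 0.0437 = 5.7073 W/m².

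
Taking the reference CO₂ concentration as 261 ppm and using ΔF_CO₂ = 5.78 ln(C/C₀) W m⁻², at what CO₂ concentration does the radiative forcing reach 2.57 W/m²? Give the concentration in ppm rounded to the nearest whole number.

C ≈ 407 ppm

Set 5.78 ln(C/261) = 2.57, so ln(C/261) = 2.57/5.78 = 0.44464.
Then C/261 = e^0.44464 = 1.55993, giving C = 261 × 1.55993 = 407.14 ppm.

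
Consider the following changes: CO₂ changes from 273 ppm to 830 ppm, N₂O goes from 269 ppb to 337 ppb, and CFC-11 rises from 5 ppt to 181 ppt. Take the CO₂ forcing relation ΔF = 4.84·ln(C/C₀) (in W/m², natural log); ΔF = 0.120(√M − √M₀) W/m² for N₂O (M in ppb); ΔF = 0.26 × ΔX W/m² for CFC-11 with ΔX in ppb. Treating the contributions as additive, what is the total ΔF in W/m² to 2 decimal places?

ΔF = 5.66 W/m²

CO₂: 4.84 × ln(830/273) = 4.84 × ln(3.04029) = 4.84 × 1.11195 = 5.3818 W/m².
N₂O: 0.120 × (√337 − √269) = 0.120 × (18.3576 − 16.4012) = 0.120 × 1.9564 = 0.2348 W/m².
CFC-11: Δ = 181 − 5 = 176 ppt = 0.176 ppb; ΔF = 0.26 × 0.176 = 0.0458 W/m².
Total ΔF = 5.3818 + 0.2348 + 0.0458 = 5.6624 W/m².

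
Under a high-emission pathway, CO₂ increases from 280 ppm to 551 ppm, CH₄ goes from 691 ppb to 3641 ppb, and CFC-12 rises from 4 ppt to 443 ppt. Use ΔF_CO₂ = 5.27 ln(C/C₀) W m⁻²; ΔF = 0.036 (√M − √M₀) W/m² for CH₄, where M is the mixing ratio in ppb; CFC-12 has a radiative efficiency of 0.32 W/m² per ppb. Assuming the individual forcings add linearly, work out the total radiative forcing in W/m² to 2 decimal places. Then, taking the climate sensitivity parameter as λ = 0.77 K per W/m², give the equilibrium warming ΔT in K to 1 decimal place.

CO₂: 5.27 × ln(551/280) = 5.27 × ln(1.96786) = 5.27 × 0.67695 = 3.5675 W/m².
CH₄: 0.036 × (√3641 − √691) = 0.036 × (60.3407 − 26.2869) = 0.036 × 34.0538 = 1.2259 W/m².
CFC-12: Δ = 443 − 4 = 439 ppt = 0.439 ppb; ΔF = 0.32 × 0.439 = 0.1405 W/m².
Total ΔF = 3.5675 + 1.2259 + 0.1405 = 4.9339 W/m².
ΔT = λ ΔF = 0.77 × 4.93 = 3.7961 K.

ΔF = 4.93 W/m²; ΔT = 3.8 K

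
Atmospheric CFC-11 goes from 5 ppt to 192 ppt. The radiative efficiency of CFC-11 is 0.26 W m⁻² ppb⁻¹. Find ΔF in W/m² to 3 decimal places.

CFC-11: Δ = 192 − 5 = 187 ppt = 0.187 ppb; ΔF = 0.26 × 0.187 = 0.0486 W/m².

ΔF = 0.049 W/m²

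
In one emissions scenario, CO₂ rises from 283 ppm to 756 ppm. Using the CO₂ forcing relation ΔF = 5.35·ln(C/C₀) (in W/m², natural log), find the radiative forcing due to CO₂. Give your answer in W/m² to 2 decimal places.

CO₂ absorption bands are partially saturated, so forcing scales with the logarithm of the concentration ratio.
CO₂: 5.35 × ln(756/283) = 5.35 × ln(2.67138) = 5.35 × 0.98260 = 5.2569 W/m².

ΔF = 5.26 W/m²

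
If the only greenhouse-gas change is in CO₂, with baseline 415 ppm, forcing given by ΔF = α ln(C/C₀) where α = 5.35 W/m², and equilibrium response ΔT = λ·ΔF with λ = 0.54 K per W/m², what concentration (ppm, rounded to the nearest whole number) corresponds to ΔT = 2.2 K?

C ≈ 889 ppm

Required forcing: ΔF = ΔT/λ = 2.2/0.54 = 4.0741 W/m².
Then ln(C/415) = ΔF/5.35 = 4.0741/5.35 = 0.76151.
So C = 415 × e^0.76151 = 415 × 2.14151 = 888.73 ppm.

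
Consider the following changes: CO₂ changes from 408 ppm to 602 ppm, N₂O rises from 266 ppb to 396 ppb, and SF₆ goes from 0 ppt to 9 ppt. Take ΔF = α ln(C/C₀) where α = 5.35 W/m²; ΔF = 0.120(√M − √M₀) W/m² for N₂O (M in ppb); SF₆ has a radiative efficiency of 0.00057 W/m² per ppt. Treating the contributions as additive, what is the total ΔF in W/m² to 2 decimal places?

ΔF = 2.52 W/m²

CO₂: 5.35 × ln(602/408) = 5.35 × ln(1.47549) = 5.35 × 0.38899 = 2.0811 W/m².
N₂O: 0.120 × (√396 − √266) = 0.120 × (19.8997 − 16.3095) = 0.120 × 3.5902 = 0.4308 W/m².
SF₆: ΔF = 0.00057 × (9 − 0) = 0.00057 × 9 = 0.0051 W/m².
Total ΔF = 2.0811 + 0.4308 + 0.0051 = 2.5170 W/m².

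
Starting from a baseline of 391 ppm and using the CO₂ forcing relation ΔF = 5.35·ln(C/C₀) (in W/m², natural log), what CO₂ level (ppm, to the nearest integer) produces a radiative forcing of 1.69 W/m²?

C ≈ 536 ppm

Set 5.35 ln(C/391) = 1.69, so ln(C/391) = 1.69/5.35 = 0.31589.
Then C/391 = e^0.31589 = 1.37148, giving C = 391 × 1.37148 = 536.25 ppm.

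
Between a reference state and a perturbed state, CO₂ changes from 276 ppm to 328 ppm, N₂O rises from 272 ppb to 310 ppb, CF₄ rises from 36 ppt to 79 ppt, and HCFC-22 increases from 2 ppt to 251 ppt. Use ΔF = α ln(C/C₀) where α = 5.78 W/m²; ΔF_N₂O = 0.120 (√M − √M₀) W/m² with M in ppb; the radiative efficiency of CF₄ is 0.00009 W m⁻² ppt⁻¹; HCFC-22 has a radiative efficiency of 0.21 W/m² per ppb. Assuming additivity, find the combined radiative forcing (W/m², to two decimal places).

ΔF = 1.19 W/m²

CO₂: 5.78 × ln(328/276) = 5.78 × ln(1.18841) = 5.78 × 0.17262 = 0.9977 W/m².
N₂O: 0.120 × (√310 − √272) = 0.120 × (17.6068 − 16.4924) = 0.120 × 1.1144 = 0.1337 W/m².
CF₄: ΔF = 0.00009 × (79 − 36) = 0.00009 × 43 = 0.0039 W/m².
HCFC-22: Δ = 251 − 2 = 249 ppt = 0.249 ppb; ΔF = 0.21 × 0.249 = 0.0523 W/m².
Total ΔF = 0.9977 + 0.1337 + 0.0039 + 0.0523 = 1.1876 W/m².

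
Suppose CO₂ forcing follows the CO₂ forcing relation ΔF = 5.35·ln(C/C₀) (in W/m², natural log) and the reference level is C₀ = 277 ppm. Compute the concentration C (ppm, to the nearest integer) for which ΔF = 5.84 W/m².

C ≈ 825 ppm

Set 5.35 ln(C/277) = 5.84, so ln(C/277) = 5.84/5.35 = 1.09159.
Then C/277 = e^1.09159 = 2.97901, giving C = 277 × 2.97901 = 825.19 ppm.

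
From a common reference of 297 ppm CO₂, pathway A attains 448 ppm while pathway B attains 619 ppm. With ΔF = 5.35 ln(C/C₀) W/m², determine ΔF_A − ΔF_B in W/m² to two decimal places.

ΔF_A = 5.35 ln(448/297) = 5.35 × 0.41106 = 2.1992 W/m².
ΔF_B = 5.35 ln(619/297) = 5.35 × 0.73437 = 3.9289 W/m².
Difference: 2.1992 − 3.9289 = -1.7297 W/m².
(Equivalently, ΔF_A − ΔF_B = 5.35 ln(448/619) = 5.35 × -0.32331 = -1.7297 W/m².)

ΔF_A − ΔF_B = -1.73 W/m²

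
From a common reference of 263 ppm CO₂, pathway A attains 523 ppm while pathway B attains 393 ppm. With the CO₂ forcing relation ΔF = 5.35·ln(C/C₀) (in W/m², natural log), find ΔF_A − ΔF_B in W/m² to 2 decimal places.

ΔF_A − ΔF_B = 1.53 W/m²

ΔF_A = 5.35 ln(523/263) = 5.35 × 0.68743 = 3.6778 W/m².
ΔF_B = 5.35 ln(393/263) = 5.35 × 0.40166 = 2.1489 W/m².
Difference: 3.6778 − 2.1489 = 1.5289 W/m².
(Equivalently, ΔF_A − ΔF_B = 5.35 ln(523/393) = 5.35 × 0.28577 = 1.5289 W/m².)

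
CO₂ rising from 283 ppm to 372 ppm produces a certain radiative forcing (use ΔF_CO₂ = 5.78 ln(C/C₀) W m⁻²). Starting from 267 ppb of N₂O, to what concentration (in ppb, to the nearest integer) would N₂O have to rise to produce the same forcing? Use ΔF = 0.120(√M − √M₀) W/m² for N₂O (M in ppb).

M ≈ 871 ppb

CO₂ forcing: 5.78 × ln(372/283) = 5.78 × 0.273447 = 1.58052 W/m².
Set 0.120(√M − √267) = 1.58052: √M = 1.58052/0.120 + √267 = 13.1710 + 16.3401 = 29.5111.
M = (29.5111)² = 870.91 ppb.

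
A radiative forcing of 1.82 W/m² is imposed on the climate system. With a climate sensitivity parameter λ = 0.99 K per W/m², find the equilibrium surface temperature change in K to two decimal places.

ΔT = 1.80 K

ΔT = λ ΔF = 0.99 × 1.82 = 1.8018 K.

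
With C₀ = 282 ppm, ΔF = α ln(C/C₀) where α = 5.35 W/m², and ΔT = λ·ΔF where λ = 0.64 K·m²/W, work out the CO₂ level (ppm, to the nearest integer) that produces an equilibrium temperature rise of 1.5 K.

Required forcing: ΔF = ΔT/λ = 1.5/0.64 = 2.3438 W/m².
Then ln(C/282) = ΔF/5.35 = 2.3438/5.35 = 0.43809.
So C = 282 × e^0.43809 = 282 × 1.54974 = 437.03 ppm.

C ≈ 437 ppm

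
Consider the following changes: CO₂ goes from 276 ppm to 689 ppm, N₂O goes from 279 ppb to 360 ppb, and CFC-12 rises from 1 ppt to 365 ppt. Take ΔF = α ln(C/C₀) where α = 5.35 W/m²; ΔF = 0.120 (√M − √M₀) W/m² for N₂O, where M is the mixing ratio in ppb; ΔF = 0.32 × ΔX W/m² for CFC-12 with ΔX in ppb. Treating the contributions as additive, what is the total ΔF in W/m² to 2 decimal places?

ΔF = 5.28 W/m²

CO₂: 5.35 × ln(689/276) = 5.35 × ln(2.49638) = 5.35 × 0.91484 = 4.8944 W/m².
N₂O: 0.120 × (√360 − √279) = 0.120 × (18.9737 − 16.7033) = 0.120 × 2.2704 = 0.2724 W/m².
CFC-12: Δ = 365 − 1 = 364 ppt = 0.364 ppb; ΔF = 0.32 × 0.364 = 0.1165 W/m².
Total ΔF = 4.8944 + 0.2724 + 0.1165 = 5.2833 W/m².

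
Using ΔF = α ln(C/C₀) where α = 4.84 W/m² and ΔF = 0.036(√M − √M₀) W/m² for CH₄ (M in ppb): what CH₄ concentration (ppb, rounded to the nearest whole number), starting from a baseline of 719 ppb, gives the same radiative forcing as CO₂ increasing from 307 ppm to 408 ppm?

CO₂ forcing: 4.84 × ln(408/307) = 4.84 × 0.284419 = 1.37659 W/m².
Set 0.036(√M − √719) = 1.37659: √M = 1.37659/0.036 + √719 = 38.2386 + 26.8142 = 65.0528.
M = (65.0528)² = 4231.87 ppb.

M ≈ 4232 ppb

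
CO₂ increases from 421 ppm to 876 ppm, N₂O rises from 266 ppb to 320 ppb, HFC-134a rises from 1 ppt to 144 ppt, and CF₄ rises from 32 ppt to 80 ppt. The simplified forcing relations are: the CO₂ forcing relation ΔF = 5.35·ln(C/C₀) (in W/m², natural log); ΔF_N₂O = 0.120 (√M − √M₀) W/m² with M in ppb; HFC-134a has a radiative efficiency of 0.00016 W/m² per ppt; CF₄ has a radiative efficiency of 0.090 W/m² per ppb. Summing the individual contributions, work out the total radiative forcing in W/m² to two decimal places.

CO₂: 5.35 × ln(876/421) = 5.35 × ln(2.08076) = 5.35 × 0.73273 = 3.9201 W/m².
N₂O: 0.120 × (√320 − √266) = 0.120 × (17.8885 − 16.3095) = 0.120 × 1.5790 = 0.1895 W/m².
HFC-134a: ΔF = 0.00016 × (144 − 1) = 0.00016 × 143 = 0.0229 W/m².
CF₄: Δ = 80 − 32 = 48 ppt = 0.048 ppb; ΔF = 0.090 × 0.048 = 0.0043 W/m².
Total ΔF = 3.9201 + 0.1895 + 0.0229 + 0.0043 = 4.1368 W/m².

ΔF = 4.14 W/m²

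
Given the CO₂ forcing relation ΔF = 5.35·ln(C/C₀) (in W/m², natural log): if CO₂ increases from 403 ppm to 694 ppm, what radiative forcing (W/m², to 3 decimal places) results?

CO₂ absorption bands are partially saturated, so forcing scales with the logarithm of the concentration ratio.
CO₂: 5.35 × ln(694/403) = 5.35 × ln(1.72208) = 5.35 × 0.54353 = 2.9079 W/m².

ΔF = 2.908 W/m²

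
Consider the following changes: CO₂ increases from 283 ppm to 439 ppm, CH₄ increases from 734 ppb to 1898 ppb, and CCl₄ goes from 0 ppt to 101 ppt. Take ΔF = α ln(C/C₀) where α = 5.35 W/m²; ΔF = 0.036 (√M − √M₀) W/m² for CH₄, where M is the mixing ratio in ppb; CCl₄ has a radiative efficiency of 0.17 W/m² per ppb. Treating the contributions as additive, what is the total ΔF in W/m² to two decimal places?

ΔF = 2.96 W/m²

CO₂: 5.35 × ln(439/283) = 5.35 × ln(1.55124) = 5.35 × 0.43905 = 2.3489 W/m².
CH₄: 0.036 × (√1898 − √734) = 0.036 × (43.5660 − 27.0924) = 0.036 × 16.4736 = 0.5930 W/m².
CCl₄: Δ = 101 − 0 = 101 ppt = 0.101 ppb; ΔF = 0.17 × 0.101 = 0.0172 W/m².
Total ΔF = 2.3489 + 0.5930 + 0.0172 = 2.9591 W/m².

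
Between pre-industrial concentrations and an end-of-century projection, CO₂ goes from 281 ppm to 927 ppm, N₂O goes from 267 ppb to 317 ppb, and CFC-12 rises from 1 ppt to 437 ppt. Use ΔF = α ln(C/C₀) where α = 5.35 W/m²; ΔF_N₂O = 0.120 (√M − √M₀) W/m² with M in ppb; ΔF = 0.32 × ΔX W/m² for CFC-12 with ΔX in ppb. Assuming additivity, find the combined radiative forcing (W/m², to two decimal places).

ΔF = 6.70 W/m²

CO₂: 5.35 × ln(927/281) = 5.35 × ln(3.29893) = 5.35 × 1.19360 = 6.3858 W/m².
N₂O: 0.120 × (√317 − √267) = 0.120 × (17.8045 − 16.3401) = 0.120 × 1.4644 = 0.1757 W/m².
CFC-12: Δ = 437 − 1 = 436 ppt = 0.436 ppb; ΔF = 0.32 × 0.436 = 0.1395 W/m².
Total ΔF = 6.3858 + 0.1757 + 0.1395 = 6.7010 W/m².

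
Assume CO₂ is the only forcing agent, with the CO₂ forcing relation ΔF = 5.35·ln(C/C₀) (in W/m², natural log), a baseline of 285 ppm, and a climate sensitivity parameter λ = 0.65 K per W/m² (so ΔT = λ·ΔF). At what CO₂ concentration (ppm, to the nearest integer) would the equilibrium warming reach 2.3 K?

Required forcing: ΔF = ΔT/λ = 2.3/0.65 = 3.5385 W/m².
Then ln(C/285) = ΔF/5.35 = 3.5385/5.35 = 0.66140.
So C = 285 × e^0.66140 = 285 × 1.93750 = 552.19 ppm.

C ≈ 552 ppm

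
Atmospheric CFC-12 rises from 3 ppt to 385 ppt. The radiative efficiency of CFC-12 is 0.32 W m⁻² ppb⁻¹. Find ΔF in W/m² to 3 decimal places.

ΔF = 0.122 W/m²

CFC-12: Δ = 385 − 3 = 382 ppt = 0.382 ppb; ΔF = 0.32 × 0.382 = 0.1222 W/m².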